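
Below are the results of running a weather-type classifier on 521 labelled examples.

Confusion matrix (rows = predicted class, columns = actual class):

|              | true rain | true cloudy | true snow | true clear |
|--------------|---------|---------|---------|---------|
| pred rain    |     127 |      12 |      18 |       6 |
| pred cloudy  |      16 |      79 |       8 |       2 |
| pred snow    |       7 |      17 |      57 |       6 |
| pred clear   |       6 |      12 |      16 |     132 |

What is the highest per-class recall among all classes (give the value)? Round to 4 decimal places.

Per-class recall (TP/(TP+FN)):
  rain: TP=127, FN=16+7+6=29 → 127/156 = 0.81410
  cloudy: TP=79, FN=12+17+12=41 → 79/120 = 0.65833
  snow: TP=57, FN=18+8+16=42 → 57/99 = 0.57576
  clear: TP=132, FN=6+2+6=14 → 132/146 = 0.90411
Highest is class 'clear' with recall = 0.9041.

0.9041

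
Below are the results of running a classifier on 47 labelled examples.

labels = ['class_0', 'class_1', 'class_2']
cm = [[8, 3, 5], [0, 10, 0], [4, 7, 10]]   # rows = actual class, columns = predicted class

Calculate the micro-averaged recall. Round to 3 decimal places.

0.596

Micro-averaging pools counts across classes: ΣTP=28, ΣFP=19, ΣFN=19.
Micro-recall = TP/(TP+FN) on pooled counts = 0.596 (equals overall accuracy in single-label multiclass).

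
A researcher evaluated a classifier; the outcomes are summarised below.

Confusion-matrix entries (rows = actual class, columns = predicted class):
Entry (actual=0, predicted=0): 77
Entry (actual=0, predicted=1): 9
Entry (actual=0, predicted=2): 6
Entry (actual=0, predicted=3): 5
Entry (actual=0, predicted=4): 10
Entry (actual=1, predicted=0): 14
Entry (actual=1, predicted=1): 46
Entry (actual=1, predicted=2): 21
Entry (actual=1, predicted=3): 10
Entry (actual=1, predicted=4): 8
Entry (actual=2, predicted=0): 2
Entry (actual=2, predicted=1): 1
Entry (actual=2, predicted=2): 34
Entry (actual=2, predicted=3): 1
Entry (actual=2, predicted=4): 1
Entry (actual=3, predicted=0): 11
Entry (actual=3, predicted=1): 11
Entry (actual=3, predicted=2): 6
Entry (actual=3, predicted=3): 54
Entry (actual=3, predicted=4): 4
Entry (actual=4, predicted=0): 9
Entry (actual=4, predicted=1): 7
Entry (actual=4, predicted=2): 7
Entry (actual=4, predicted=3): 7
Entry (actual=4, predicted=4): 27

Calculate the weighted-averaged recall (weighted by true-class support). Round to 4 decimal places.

0.6134

Per-class recall (TP/(TP+FN)):
  0: TP=77, FN=9+6+5+10=30 → 77/107 = 0.71963
  1: TP=46, FN=14+21+10+8=53 → 46/99 = 0.46465
  2: TP=34, FN=2+1+1+1=5 → 34/39 = 0.87179
  3: TP=54, FN=11+11+6+4=32 → 54/86 = 0.62791
  4: TP=27, FN=9+7+7+7=30 → 27/57 = 0.47368
Weighted-recall = Σ (supportᵢ/N)·recallᵢ with N=388: (107/388)·0.71963 + (99/388)·0.46465 + (39/388)·0.87179 + (86/388)·0.62791 + (57/388)·0.47368 = 0.6134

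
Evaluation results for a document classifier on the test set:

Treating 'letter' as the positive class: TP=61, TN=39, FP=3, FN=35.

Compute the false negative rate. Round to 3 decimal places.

FNR = FN/(FN+TP) = 35/(35+61) = 0.365

0.365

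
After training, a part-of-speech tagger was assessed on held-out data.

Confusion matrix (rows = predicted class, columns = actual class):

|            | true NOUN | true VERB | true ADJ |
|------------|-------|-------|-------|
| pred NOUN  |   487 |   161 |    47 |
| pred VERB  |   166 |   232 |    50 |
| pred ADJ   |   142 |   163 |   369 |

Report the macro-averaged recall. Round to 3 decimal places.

Per-class recall (TP/(TP+FN)):
  NOUN: TP=487, FN=166+142=308 → 487/795 = 0.6126
  VERB: TP=232, FN=161+163=324 → 232/556 = 0.4173
  ADJ: TP=369, FN=47+50=97 → 369/466 = 0.7918
Macro-recall = mean = (0.6126 + 0.4173 + 0.7918) / 3 = 0.607

0.607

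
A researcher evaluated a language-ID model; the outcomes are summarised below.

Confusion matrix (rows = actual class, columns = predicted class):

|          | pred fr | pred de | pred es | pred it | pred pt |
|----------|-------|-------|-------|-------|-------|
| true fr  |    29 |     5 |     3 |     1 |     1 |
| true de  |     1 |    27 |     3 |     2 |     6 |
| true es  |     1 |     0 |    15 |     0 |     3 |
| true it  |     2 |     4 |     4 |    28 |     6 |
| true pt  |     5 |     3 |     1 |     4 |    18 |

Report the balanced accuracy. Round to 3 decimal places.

Balanced accuracy = mean of per-class recall.
  fr: recall = 29/39 = 0.7436
  de: recall = 27/39 = 0.6923
  es: recall = 15/19 = 0.7895
  it: recall = 28/44 = 0.6364
  pt: recall = 18/31 = 0.5806
Mean = (0.7436 + 0.6923 + 0.7895 + 0.6364 + 0.5806) / 5 = 0.688

0.688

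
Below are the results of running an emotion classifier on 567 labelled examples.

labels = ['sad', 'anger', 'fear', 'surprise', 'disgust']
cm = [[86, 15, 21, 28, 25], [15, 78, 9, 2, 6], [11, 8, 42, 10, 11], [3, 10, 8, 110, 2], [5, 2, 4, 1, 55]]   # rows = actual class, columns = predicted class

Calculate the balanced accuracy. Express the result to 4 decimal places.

0.6721

Balanced accuracy = mean of per-class recall.
  sad: recall = 86/175 = 0.49143
  anger: recall = 78/110 = 0.70909
  fear: recall = 42/82 = 0.51220
  surprise: recall = 110/133 = 0.82707
  disgust: recall = 55/67 = 0.82090
Mean = (0.49143 + 0.70909 + 0.51220 + 0.82707 + 0.82090) / 5 = 0.6721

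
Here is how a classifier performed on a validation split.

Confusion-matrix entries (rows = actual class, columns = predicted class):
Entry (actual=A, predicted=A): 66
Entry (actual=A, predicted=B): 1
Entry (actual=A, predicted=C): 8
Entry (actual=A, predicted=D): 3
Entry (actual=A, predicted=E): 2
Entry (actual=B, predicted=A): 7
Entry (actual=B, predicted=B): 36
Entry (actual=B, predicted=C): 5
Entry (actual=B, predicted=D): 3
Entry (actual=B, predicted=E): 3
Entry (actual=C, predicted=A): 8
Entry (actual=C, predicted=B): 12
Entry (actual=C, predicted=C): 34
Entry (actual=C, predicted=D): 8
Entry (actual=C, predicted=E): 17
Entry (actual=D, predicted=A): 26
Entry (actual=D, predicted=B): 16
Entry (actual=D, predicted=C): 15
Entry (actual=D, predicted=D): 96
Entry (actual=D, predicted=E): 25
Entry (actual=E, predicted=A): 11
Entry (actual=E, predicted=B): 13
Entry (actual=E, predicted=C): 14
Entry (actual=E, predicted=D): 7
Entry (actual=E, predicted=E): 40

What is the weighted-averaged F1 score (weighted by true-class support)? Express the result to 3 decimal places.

0.573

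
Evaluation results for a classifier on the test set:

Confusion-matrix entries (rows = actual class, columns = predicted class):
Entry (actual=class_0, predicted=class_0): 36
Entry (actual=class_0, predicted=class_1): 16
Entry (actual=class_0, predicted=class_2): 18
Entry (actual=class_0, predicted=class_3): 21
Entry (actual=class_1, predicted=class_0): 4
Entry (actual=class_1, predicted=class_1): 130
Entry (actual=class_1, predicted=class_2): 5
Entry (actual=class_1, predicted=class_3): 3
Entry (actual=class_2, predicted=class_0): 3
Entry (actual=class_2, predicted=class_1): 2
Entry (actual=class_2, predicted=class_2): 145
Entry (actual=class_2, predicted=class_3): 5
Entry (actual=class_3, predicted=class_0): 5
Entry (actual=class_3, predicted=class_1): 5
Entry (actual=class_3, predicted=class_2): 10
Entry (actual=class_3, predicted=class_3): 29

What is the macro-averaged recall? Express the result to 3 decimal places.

0.710

Per-class recall (TP/(TP+FN)):
  class_0: TP=36, FN=16+18+21=55 → 36/91 = 0.3956
  class_1: TP=130, FN=4+5+3=12 → 130/142 = 0.9155
  class_2: TP=145, FN=3+2+5=10 → 145/155 = 0.9355
  class_3: TP=29, FN=5+5+10=20 → 29/49 = 0.5918
Macro-recall = mean = (0.3956 + 0.9155 + 0.9355 + 0.5918) / 4 = 0.710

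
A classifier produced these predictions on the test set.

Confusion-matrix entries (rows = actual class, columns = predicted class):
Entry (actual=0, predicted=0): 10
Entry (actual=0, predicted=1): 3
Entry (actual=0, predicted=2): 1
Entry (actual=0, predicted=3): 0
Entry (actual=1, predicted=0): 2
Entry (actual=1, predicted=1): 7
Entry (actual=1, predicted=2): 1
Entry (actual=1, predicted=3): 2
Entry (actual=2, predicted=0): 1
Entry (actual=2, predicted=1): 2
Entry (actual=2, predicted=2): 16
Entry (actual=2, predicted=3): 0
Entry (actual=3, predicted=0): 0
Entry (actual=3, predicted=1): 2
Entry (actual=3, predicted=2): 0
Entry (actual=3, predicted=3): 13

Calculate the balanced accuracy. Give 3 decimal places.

0.752

Balanced accuracy = mean of per-class recall.
  0: recall = 10/14 = 0.7143
  1: recall = 7/12 = 0.5833
  2: recall = 16/19 = 0.8421
  3: recall = 13/15 = 0.8667
Mean = (0.7143 + 0.5833 + 0.8421 + 0.8667) / 4 = 0.752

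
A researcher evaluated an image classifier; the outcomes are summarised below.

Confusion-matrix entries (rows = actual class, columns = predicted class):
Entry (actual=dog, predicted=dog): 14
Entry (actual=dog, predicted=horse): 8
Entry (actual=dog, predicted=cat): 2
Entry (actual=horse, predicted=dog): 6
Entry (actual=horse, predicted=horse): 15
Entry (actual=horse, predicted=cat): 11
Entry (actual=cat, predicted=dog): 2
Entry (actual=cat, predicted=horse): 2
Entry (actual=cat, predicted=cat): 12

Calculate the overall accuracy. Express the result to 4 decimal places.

0.5694

Accuracy = trace / total = (14+15+12=41) / 72 = 41/72 = 0.5694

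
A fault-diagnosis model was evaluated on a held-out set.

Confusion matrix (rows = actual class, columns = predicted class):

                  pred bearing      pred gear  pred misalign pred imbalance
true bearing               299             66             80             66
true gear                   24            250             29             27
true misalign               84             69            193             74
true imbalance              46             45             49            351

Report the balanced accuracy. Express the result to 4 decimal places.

0.6293

Balanced accuracy = mean of per-class recall.
  bearing: recall = 299/511 = 0.58513
  gear: recall = 250/330 = 0.75758
  misalign: recall = 193/420 = 0.45952
  imbalance: recall = 351/491 = 0.71487
Mean = (0.58513 + 0.75758 + 0.45952 + 0.71487) / 4 = 0.6293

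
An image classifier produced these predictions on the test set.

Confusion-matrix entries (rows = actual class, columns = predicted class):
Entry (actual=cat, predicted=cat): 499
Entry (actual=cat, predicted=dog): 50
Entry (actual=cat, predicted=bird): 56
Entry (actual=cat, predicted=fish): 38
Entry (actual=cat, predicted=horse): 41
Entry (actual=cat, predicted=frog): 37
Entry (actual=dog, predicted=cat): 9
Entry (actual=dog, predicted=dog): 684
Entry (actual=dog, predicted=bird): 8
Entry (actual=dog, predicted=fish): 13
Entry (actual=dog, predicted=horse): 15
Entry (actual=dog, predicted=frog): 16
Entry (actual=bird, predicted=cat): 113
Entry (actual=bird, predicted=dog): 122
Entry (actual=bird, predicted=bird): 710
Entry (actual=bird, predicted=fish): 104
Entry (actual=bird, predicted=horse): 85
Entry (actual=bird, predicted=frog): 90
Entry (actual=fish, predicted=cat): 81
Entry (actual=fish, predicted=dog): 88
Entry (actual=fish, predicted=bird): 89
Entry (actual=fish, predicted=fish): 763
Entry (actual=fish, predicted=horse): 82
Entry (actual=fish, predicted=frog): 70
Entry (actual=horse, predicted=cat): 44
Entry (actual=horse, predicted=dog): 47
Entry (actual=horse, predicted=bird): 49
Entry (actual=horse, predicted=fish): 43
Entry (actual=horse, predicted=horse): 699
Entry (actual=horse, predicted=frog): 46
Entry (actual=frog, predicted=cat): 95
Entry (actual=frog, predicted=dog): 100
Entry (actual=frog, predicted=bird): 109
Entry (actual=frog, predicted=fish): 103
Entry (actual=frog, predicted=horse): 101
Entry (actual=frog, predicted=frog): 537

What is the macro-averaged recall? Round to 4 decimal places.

0.6846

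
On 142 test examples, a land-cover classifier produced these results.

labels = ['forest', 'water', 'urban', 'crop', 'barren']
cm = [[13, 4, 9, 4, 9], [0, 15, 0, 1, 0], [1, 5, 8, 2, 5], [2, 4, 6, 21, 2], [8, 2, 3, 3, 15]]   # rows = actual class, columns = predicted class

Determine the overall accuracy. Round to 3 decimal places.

Accuracy = trace / total = (13+15+8+21+15=72) / 142 = 72/142 = 0.507

0.507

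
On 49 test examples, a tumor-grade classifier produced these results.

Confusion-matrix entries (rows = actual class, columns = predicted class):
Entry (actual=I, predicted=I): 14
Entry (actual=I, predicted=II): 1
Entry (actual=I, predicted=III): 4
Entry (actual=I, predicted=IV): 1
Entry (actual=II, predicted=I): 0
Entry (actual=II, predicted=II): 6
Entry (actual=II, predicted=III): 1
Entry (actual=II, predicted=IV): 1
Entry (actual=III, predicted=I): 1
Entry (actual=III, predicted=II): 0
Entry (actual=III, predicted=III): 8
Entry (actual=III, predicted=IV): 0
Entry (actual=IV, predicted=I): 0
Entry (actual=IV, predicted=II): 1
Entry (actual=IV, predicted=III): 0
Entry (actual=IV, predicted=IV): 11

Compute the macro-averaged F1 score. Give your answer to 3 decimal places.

Per-class F1 score (2·TP/(2·TP+FP+FN)):
  I: TP=14, FP=0+1+0=1, FN=1+4+1=6 → 28/35 = 0.8000
  II: TP=6, FP=1+0+1=2, FN=0+1+1=2 → 12/16 = 0.7500
  III: TP=8, FP=4+1+0=5, FN=1+0+0=1 → 16/22 = 0.7273
  IV: TP=11, FP=1+1+0=2, FN=0+1+0=1 → 22/25 = 0.8800
Macro-F1 score = mean = (0.8000 + 0.7500 + 0.7273 + 0.8800) / 4 = 0.789

0.789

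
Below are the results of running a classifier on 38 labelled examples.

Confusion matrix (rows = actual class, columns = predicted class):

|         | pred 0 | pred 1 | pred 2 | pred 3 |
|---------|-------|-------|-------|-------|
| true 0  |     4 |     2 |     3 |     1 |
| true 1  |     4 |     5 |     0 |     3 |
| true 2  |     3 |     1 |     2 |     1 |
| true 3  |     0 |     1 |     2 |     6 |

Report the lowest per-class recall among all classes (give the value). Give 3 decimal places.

0.286

Per-class recall (TP/(TP+FN)):
  0: TP=4, FN=2+3+1=6 → 4/10 = 0.4000
  1: TP=5, FN=4+0+3=7 → 5/12 = 0.4167
  2: TP=2, FN=3+1+1=5 → 2/7 = 0.2857
  3: TP=6, FN=0+1+2=3 → 6/9 = 0.6667
Lowest is class '2' with recall = 0.286.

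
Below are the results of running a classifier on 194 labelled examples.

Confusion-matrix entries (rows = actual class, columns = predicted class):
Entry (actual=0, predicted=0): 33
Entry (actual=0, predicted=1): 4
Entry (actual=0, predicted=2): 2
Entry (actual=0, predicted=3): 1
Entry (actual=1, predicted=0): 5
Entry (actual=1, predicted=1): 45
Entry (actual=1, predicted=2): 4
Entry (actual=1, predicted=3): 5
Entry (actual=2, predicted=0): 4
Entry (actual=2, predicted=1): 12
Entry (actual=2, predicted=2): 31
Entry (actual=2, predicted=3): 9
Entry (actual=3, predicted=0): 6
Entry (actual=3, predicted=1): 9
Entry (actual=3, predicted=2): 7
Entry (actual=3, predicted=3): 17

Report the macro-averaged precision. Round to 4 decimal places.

Per-class precision (TP/(TP+FP)):
  0: TP=33, FP=5+4+6=15 → 33/48 = 0.68750
  1: TP=45, FP=4+12+9=25 → 45/70 = 0.64286
  2: TP=31, FP=2+4+7=13 → 31/44 = 0.70455
  3: TP=17, FP=1+5+9=15 → 17/32 = 0.53125
Macro-precision = mean = (0.68750 + 0.64286 + 0.70455 + 0.53125) / 4 = 0.6415

0.6415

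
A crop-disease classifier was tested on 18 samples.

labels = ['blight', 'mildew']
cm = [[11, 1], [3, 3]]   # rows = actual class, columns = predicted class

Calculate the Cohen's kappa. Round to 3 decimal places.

0.455

Observed agreement pₒ = trace/N = 14/18 = 0.7778
Expected agreement pₑ = Σ (rowᵢ·colᵢ)/N² = (12·14 + 6·4)/18² = 0.5926
κ = (pₒ − pₑ)/(1 − pₑ) = (0.7778 − 0.5926)/(1 − 0.5926) = 0.455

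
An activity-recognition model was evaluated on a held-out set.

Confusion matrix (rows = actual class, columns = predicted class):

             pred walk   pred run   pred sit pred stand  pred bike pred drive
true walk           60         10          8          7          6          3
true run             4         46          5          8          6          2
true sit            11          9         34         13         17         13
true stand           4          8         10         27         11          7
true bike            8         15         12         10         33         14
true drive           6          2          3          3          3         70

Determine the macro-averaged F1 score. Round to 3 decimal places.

0.520

Per-class F1 score (2·TP/(2·TP+FP+FN)):
  walk: TP=60, FP=4+11+4+8+6=33, FN=10+8+7+6+3=34 → 120/187 = 0.6417
  run: TP=46, FP=10+9+8+15+2=44, FN=4+5+8+6+2=25 → 92/161 = 0.5714
  sit: TP=34, FP=8+5+10+12+3=38, FN=11+9+13+17+13=63 → 68/169 = 0.4024
  stand: TP=27, FP=7+8+13+10+3=41, FN=4+8+10+11+7=40 → 54/135 = 0.4000
  bike: TP=33, FP=6+6+17+11+3=43, FN=8+15+12+10+14=59 → 66/168 = 0.3929
  drive: TP=70, FP=3+2+13+7+14=39, FN=6+2+3+3+3=17 → 140/196 = 0.7143
Macro-F1 score = mean = (0.6417 + 0.5714 + 0.4024 + 0.4000 + 0.3929 + 0.7143) / 6 = 0.520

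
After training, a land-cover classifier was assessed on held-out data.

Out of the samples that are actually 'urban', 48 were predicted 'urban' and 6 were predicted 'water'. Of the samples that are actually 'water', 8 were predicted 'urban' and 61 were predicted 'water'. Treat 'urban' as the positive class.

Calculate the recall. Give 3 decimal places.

0.889

Recall = TP/(TP+FN) = 48/(48+6) = 48/54 = 0.889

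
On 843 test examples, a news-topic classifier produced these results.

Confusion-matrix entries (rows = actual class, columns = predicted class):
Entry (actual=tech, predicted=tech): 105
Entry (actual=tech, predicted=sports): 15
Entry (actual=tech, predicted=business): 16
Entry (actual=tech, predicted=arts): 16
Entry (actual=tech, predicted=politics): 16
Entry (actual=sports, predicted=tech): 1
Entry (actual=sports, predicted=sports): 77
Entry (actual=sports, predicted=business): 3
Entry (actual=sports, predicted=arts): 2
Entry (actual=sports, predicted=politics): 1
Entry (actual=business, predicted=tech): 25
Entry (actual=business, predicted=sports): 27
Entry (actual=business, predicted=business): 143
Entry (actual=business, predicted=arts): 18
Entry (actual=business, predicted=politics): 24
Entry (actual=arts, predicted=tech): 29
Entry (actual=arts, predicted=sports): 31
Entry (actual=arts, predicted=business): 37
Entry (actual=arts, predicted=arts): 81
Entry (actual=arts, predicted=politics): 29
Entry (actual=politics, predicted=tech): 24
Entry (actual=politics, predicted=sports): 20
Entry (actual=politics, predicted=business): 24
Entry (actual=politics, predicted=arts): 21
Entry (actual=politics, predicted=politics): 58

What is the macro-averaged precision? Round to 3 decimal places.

0.541

Per-class precision (TP/(TP+FP)):
  tech: TP=105, FP=1+25+29+24=79 → 105/184 = 0.5707
  sports: TP=77, FP=15+27+31+20=93 → 77/170 = 0.4529
  business: TP=143, FP=16+3+37+24=80 → 143/223 = 0.6413
  arts: TP=81, FP=16+2+18+21=57 → 81/138 = 0.5870
  politics: TP=58, FP=16+1+24+29=70 → 58/128 = 0.4531
Macro-precision = mean = (0.5707 + 0.4529 + 0.6413 + 0.5870 + 0.4531) / 5 = 0.541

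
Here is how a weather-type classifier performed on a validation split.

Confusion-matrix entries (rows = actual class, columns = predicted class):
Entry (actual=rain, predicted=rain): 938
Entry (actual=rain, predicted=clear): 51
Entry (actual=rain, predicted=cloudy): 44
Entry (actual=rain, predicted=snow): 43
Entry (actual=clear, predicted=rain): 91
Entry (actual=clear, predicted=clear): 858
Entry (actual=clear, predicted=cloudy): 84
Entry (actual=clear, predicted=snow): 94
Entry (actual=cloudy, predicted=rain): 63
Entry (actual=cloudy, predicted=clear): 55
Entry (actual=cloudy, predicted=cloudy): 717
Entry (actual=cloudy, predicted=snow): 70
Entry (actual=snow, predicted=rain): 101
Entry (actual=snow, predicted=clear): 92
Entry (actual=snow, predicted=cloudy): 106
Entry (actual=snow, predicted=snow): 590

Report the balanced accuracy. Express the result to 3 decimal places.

0.772

Balanced accuracy = mean of per-class recall.
  rain: recall = 938/1076 = 0.8717
  clear: recall = 858/1127 = 0.7613
  cloudy: recall = 717/905 = 0.7923
  snow: recall = 590/889 = 0.6637
Mean = (0.8717 + 0.7613 + 0.7923 + 0.6637) / 4 = 0.772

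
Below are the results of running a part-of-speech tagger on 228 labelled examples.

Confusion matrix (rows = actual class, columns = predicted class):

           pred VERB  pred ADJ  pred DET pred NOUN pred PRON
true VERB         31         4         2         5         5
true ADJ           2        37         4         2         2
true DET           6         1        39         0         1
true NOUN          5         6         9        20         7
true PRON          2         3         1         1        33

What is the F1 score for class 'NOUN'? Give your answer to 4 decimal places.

Take TP from the diagonal, FP from the rest of the 'NOUN' prediction marginal, FN from the rest of the 'NOUN' actual marginal.
F1 score = 2·TP/(2·TP+FP+FN).
NOUN: TP=20, FP=5+2+0+1=8, FN=5+6+9+7=27 → 40/75 = 0.53333

0.5333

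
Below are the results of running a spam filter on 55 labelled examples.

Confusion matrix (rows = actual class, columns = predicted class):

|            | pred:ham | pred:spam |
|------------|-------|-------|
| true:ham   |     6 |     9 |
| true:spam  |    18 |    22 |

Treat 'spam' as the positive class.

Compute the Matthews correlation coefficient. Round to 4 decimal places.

MCC = (TP·TN − FP·FN) / √((TP+FP)(TP+FN)(TN+FP)(TN+FN))
Numerator = 22·6 − 9·18 = -30
Denominator = √(31·40·15·24) = √446400 = 668.1317
MCC = -30 / 668.1317 = -0.0449

-0.0449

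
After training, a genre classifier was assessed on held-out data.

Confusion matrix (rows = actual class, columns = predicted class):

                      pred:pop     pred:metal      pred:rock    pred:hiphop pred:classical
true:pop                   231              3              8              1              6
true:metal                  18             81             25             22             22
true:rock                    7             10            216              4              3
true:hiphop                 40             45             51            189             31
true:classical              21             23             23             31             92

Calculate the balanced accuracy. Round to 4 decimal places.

0.6650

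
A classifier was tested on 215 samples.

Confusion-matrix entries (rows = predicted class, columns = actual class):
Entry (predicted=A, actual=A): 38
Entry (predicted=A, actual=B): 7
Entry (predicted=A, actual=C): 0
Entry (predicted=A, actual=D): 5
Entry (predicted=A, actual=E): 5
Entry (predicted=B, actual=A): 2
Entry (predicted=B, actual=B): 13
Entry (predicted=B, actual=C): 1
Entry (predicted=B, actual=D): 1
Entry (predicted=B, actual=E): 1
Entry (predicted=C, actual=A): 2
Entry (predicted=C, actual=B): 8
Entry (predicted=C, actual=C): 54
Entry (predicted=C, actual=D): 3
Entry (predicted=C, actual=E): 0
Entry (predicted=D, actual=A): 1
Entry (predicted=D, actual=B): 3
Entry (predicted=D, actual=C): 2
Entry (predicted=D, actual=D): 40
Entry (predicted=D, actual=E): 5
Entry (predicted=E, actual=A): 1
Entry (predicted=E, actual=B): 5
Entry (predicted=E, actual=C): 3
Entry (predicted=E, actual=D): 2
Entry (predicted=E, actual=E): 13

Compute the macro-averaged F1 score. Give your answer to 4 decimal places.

0.6851

Per-class F1 score (2·TP/(2·TP+FP+FN)):
  A: TP=38, FP=7+0+5+5=17, FN=2+2+1+1=6 → 76/99 = 0.76768
  B: TP=13, FP=2+1+1+1=5, FN=7+8+3+5=23 → 26/54 = 0.48148
  C: TP=54, FP=2+8+3+0=13, FN=0+1+2+3=6 → 108/127 = 0.85039
  D: TP=40, FP=1+3+2+5=11, FN=5+1+3+2=11 → 80/102 = 0.78431
  E: TP=13, FP=1+5+3+2=11, FN=5+1+0+5=11 → 26/48 = 0.54167
Macro-F1 score = mean = (0.76768 + 0.48148 + 0.85039 + 0.78431 + 0.54167) / 5 = 0.6851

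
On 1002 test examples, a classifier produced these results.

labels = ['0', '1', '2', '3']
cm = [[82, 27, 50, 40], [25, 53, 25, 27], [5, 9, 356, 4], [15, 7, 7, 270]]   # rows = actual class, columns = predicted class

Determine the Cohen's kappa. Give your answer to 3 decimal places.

0.655

Observed agreement pₒ = trace/N = 761/1002 = 0.7595
Expected agreement pₑ = Σ (rowᵢ·colᵢ)/N² = (199·127 + 130·96 + 374·438 + 299·341)/1002² = 0.3023
κ = (pₒ − pₑ)/(1 − pₑ) = (0.7595 − 0.3023)/(1 − 0.3023) = 0.655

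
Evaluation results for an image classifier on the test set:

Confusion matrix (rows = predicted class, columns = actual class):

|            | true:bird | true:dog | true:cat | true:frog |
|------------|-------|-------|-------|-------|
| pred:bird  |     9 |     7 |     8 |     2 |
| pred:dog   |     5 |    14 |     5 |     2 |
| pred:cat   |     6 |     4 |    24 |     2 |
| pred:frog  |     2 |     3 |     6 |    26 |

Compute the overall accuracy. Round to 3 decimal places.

Accuracy = trace / total = (9+14+24+26=73) / 125 = 73/125 = 0.584

0.584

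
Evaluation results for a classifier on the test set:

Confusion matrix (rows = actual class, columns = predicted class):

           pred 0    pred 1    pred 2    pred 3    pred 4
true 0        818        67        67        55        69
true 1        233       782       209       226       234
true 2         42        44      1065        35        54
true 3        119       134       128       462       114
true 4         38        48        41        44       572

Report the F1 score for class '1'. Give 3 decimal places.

Take TP from the diagonal, FP from the rest of the '1' prediction marginal, FN from the rest of the '1' actual marginal.
F1 score = 2·TP/(2·TP+FP+FN).
1: TP=782, FP=67+44+134+48=293, FN=233+209+226+234=902 → 1564/2759 = 0.5669

0.567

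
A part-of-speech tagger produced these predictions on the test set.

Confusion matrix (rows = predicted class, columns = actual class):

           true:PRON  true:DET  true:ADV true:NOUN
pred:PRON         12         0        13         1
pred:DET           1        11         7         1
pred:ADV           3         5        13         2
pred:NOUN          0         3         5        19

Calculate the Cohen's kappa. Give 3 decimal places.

0.432

Observed agreement pₒ = trace/N = 55/96 = 0.5729
Expected agreement pₑ = Σ (rowᵢ·colᵢ)/N² = (16·26 + 19·20 + 38·23 + 23·27)/96² = 0.2486
κ = (pₒ − pₑ)/(1 − pₑ) = (0.5729 − 0.2486)/(1 − 0.2486) = 0.432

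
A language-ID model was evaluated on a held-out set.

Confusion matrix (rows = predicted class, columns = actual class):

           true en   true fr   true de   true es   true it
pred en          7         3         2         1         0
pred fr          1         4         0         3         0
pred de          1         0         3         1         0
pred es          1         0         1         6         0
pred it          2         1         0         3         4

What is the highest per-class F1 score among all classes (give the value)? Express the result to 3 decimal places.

Per-class F1 score (2·TP/(2·TP+FP+FN)):
  en: TP=7, FP=3+2+1+0=6, FN=1+1+1+2=5 → 14/25 = 0.5600
  fr: TP=4, FP=1+0+3+0=4, FN=3+0+0+1=4 → 8/16 = 0.5000
  de: TP=3, FP=1+0+1+0=2, FN=2+0+1+0=3 → 6/11 = 0.5455
  es: TP=6, FP=1+0+1+0=2, FN=1+3+1+3=8 → 12/22 = 0.5455
  it: TP=4, FP=2+1+0+3=6, FN=0+0+0+0=0 → 8/14 = 0.5714
Highest is class 'it' with F1 score = 0.571.

0.571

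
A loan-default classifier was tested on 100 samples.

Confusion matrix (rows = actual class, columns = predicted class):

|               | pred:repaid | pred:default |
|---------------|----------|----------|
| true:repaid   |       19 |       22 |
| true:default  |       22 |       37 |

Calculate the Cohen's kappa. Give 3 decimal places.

Observed agreement pₒ = trace/N = 56/100 = 0.5600
Expected agreement pₑ = Σ (rowᵢ·colᵢ)/N² = (41·41 + 59·59)/100² = 0.5162
κ = (pₒ − pₑ)/(1 − pₑ) = (0.5600 − 0.5162)/(1 − 0.5162) = 0.091

0.091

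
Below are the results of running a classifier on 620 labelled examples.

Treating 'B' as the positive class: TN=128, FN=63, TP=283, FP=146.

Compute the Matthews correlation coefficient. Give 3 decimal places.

0.307

MCC = (TP·TN − FP·FN) / √((TP+FP)(TP+FN)(TN+FP)(TN+FN))
Numerator = 283·128 − 146·63 = 27026
Denominator = √(429·346·274·191) = √7768144956 = 88137.0805
MCC = 27026 / 88137.0805 = 0.307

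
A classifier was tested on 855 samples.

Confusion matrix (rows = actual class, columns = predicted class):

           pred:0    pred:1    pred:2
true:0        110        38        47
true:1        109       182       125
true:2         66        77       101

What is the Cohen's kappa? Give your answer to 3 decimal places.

0.186

Observed agreement pₒ = trace/N = 393/855 = 0.4596
Expected agreement pₑ = Σ (rowᵢ·colᵢ)/N² = (195·285 + 416·297 + 244·273)/855² = 0.3362
κ = (pₒ − pₑ)/(1 − pₑ) = (0.4596 − 0.3362)/(1 − 0.3362) = 0.186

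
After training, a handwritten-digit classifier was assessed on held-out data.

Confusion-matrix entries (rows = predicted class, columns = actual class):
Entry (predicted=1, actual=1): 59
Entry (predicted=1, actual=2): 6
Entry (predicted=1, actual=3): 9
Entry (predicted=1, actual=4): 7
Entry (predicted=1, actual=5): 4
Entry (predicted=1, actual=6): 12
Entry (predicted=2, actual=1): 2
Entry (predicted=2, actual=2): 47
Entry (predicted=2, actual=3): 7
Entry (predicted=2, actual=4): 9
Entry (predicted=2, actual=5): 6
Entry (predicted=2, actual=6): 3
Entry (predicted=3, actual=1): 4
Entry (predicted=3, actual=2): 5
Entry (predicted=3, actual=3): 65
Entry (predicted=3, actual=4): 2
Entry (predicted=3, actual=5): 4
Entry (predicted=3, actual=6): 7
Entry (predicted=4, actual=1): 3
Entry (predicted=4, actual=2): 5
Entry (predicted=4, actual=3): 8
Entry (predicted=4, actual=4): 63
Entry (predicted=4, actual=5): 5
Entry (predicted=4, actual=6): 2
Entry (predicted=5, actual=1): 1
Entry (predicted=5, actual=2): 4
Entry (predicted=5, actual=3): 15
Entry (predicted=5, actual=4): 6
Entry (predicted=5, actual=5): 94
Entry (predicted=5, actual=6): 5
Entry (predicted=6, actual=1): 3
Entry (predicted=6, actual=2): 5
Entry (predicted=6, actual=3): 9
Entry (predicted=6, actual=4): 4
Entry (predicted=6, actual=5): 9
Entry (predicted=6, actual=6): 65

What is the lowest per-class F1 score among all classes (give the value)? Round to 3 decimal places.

0.644

Per-class F1 score (2·TP/(2·TP+FP+FN)):
  1: TP=59, FP=6+9+7+4+12=38, FN=2+4+3+1+3=13 → 118/169 = 0.6982
  2: TP=47, FP=2+7+9+6+3=27, FN=6+5+5+4+5=25 → 94/146 = 0.6438
  3: TP=65, FP=4+5+2+4+7=22, FN=9+7+8+15+9=48 → 130/200 = 0.6500
  4: TP=63, FP=3+5+8+5+2=23, FN=7+9+2+6+4=28 → 126/177 = 0.7119
  5: TP=94, FP=1+4+15+6+5=31, FN=4+6+4+5+9=28 → 188/247 = 0.7611
  6: TP=65, FP=3+5+9+4+9=30, FN=12+3+7+2+5=29 → 130/189 = 0.6878
Lowest is class '2' with F1 score = 0.644.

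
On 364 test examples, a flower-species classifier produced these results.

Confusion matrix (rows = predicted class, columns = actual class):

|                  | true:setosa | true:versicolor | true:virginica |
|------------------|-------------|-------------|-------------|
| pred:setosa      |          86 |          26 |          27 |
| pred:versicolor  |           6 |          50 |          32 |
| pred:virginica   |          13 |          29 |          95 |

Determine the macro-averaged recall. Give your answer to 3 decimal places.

Per-class recall (TP/(TP+FN)):
  setosa: TP=86, FN=6+13=19 → 86/105 = 0.8190
  versicolor: TP=50, FN=26+29=55 → 50/105 = 0.4762
  virginica: TP=95, FN=27+32=59 → 95/154 = 0.6169
Macro-recall = mean = (0.8190 + 0.4762 + 0.6169) / 3 = 0.637

0.637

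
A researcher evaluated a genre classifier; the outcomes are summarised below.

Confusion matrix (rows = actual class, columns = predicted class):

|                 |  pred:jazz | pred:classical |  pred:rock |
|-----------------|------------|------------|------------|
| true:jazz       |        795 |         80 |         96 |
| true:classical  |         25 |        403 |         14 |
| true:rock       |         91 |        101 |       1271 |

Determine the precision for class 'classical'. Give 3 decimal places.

0.690

Treat 'classical' as positive and all other classes as negative.
precision = TP/(TP+FP).
classical: TP=403, FP=80+101=181 → 403/584 = 0.6901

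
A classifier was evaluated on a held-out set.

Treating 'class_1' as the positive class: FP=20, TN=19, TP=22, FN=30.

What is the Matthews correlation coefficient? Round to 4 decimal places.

-0.0891

MCC = (TP·TN − FP·FN) / √((TP+FP)(TP+FN)(TN+FP)(TN+FN))
Numerator = 22·19 − 20·30 = -182
Denominator = √(42·52·39·49) = √4173624 = 2042.9449
MCC = -182 / 2042.9449 = -0.0891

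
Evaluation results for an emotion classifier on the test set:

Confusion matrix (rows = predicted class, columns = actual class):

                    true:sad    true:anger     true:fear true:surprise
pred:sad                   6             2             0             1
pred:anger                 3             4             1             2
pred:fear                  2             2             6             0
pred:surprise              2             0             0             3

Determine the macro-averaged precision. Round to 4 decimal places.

Per-class precision (TP/(TP+FP)):
  sad: TP=6, FP=2+0+1=3 → 6/9 = 0.66667
  anger: TP=4, FP=3+1+2=6 → 4/10 = 0.40000
  fear: TP=6, FP=2+2+0=4 → 6/10 = 0.60000
  surprise: TP=3, FP=2+0+0=2 → 3/5 = 0.60000
Macro-precision = mean = (0.66667 + 0.40000 + 0.60000 + 0.60000) / 4 = 0.5667

0.5667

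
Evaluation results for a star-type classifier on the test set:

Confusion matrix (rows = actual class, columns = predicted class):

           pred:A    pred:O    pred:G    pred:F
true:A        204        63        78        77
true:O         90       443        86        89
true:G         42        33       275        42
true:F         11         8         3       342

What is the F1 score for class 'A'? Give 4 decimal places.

0.5306

F1 score = 2·TP/(2·TP+FP+FN).
A: TP=204, FP=90+42+11=143, FN=63+78+77=218 → 408/769 = 0.53056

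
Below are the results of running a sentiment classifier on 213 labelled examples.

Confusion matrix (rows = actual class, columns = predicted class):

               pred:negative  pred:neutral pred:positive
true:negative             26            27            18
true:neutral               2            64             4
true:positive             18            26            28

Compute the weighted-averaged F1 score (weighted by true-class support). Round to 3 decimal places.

Per-class F1 score (2·TP/(2·TP+FP+FN)):
  negative: TP=26, FP=2+18=20, FN=27+18=45 → 52/117 = 0.4444
  neutral: TP=64, FP=27+26=53, FN=2+4=6 → 128/187 = 0.6845
  positive: TP=28, FP=18+4=22, FN=18+26=44 → 56/122 = 0.4590
Weighted-F1 score = Σ (supportᵢ/N)·F1 scoreᵢ with N=213: (71/213)·0.4444 + (70/213)·0.6845 + (72/213)·0.4590 = 0.528

0.528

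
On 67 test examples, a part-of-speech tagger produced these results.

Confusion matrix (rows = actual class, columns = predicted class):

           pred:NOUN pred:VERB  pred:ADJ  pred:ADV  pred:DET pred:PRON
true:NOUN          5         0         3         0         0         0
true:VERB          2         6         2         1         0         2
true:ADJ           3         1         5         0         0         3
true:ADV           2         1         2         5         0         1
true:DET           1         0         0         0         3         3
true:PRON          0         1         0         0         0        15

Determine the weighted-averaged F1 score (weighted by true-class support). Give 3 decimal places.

0.576

Per-class F1 score (2·TP/(2·TP+FP+FN)):
  NOUN: TP=5, FP=2+3+2+1+0=8, FN=0+3+0+0+0=3 → 10/21 = 0.4762
  VERB: TP=6, FP=0+1+1+0+1=3, FN=2+2+1+0+2=7 → 12/22 = 0.5455
  ADJ: TP=5, FP=3+2+2+0+0=7, FN=3+1+0+0+3=7 → 10/24 = 0.4167
  ADV: TP=5, FP=0+1+0+0+0=1, FN=2+1+2+0+1=6 → 10/17 = 0.5882
  DET: TP=3, FP=0+0+0+0+0=0, FN=1+0+0+0+3=4 → 6/10 = 0.6000
  PRON: TP=15, FP=0+2+3+1+3=9, FN=0+1+0+0+0=1 → 30/40 = 0.7500
Weighted-F1 score = Σ (supportᵢ/N)·F1 scoreᵢ with N=67: (8/67)·0.4762 + (13/67)·0.5455 + (12/67)·0.4167 + (11/67)·0.5882 + (7/67)·0.6000 + (16/67)·0.7500 = 0.576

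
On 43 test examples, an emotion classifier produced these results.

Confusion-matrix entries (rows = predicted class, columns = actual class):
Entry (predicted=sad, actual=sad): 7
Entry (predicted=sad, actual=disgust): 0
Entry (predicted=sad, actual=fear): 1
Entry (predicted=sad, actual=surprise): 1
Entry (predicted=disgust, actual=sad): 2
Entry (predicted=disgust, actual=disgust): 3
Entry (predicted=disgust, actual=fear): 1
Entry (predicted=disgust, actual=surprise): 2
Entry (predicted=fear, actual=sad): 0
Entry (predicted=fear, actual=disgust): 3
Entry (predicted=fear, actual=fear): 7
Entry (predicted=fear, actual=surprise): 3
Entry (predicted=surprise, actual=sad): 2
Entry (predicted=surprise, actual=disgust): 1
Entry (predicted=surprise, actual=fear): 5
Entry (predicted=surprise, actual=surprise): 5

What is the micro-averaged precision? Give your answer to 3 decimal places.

Micro-averaging pools counts across classes: ΣTP=22, ΣFP=21, ΣFN=21.
Micro-precision = TP/(TP+FP) on pooled counts = 0.512 (equals overall accuracy in single-label multiclass).

0.512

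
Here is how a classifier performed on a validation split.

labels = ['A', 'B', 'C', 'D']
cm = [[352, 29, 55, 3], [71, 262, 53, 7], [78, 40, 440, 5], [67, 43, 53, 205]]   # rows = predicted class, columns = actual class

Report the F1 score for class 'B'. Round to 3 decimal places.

0.683

Take TP from the diagonal, FP from the rest of the 'B' prediction marginal, FN from the rest of the 'B' actual marginal.
F1 score = 2·TP/(2·TP+FP+FN).
B: TP=262, FP=71+53+7=131, FN=29+40+43=112 → 524/767 = 0.6832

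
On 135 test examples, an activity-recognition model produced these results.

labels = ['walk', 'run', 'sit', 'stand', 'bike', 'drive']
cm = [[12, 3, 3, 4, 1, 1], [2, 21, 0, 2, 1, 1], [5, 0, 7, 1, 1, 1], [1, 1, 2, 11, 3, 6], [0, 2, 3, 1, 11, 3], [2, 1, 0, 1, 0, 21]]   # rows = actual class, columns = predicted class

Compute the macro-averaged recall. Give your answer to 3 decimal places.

0.599

Per-class recall (TP/(TP+FN)):
  walk: TP=12, FN=3+3+4+1+1=12 → 12/24 = 0.5000
  run: TP=21, FN=2+0+2+1+1=6 → 21/27 = 0.7778
  sit: TP=7, FN=5+0+1+1+1=8 → 7/15 = 0.4667
  stand: TP=11, FN=1+1+2+3+6=13 → 11/24 = 0.4583
  bike: TP=11, FN=0+2+3+1+3=9 → 11/20 = 0.5500
  drive: TP=21, FN=2+1+0+1+0=4 → 21/25 = 0.8400
Macro-recall = mean = (0.5000 + 0.7778 + 0.4667 + 0.4583 + 0.5500 + 0.8400) / 6 = 0.599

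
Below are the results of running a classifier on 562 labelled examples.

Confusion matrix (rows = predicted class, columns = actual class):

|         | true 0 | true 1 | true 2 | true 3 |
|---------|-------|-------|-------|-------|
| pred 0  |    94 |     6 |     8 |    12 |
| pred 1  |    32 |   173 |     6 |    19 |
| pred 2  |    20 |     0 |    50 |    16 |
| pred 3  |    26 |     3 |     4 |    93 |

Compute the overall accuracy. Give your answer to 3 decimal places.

Accuracy = trace / total = (94+173+50+93=410) / 562 = 410/562 = 0.730

0.730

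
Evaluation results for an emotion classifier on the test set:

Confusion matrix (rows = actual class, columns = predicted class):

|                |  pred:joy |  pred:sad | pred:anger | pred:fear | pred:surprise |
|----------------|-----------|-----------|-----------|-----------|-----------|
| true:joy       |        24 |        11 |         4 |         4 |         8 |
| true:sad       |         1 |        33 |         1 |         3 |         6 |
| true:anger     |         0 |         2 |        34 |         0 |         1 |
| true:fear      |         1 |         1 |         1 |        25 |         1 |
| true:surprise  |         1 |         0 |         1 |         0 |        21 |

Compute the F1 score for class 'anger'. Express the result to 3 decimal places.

0.872

F1 score = 2·TP/(2·TP+FP+FN).
anger: TP=34, FP=4+1+1+1=7, FN=0+2+0+1=3 → 68/78 = 0.8718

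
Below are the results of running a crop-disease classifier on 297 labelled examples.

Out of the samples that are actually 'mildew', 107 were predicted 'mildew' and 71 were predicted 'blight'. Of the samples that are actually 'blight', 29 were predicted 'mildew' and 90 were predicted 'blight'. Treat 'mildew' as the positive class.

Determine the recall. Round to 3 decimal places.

Recall = TP/(TP+FN) = 107/(107+71) = 107/178 = 0.601

0.601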